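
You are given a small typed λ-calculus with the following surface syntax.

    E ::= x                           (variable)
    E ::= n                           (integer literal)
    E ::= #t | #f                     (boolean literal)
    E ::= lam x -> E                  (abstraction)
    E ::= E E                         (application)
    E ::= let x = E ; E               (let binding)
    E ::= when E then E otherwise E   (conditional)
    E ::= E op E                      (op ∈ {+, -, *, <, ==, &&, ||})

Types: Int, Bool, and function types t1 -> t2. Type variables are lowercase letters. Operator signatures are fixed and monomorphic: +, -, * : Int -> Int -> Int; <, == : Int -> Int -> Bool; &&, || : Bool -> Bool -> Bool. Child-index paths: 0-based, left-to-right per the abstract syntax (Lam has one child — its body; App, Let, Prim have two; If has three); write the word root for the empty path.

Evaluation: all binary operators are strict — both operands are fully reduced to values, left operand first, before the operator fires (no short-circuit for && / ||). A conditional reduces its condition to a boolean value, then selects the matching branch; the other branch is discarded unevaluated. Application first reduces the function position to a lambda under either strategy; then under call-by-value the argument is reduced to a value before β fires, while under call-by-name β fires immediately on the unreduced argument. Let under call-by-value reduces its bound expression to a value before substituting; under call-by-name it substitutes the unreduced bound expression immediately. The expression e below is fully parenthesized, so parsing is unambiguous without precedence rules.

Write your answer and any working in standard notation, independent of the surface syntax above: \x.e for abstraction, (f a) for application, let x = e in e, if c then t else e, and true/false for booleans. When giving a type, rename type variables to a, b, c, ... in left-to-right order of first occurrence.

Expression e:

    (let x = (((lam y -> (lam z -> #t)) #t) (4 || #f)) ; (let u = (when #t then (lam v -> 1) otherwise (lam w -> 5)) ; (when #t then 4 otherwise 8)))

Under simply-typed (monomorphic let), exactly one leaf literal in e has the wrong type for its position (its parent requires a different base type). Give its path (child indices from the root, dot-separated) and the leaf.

Answer: 0.1.0 : 4

Derivation:
\z._ : b -> Bool
\y._ : a -> b -> Bool
  unify a -> b -> Bool ~ Bool -> c
  unify a ~ Bool
  unify b -> Bool ~ c
_ _ : b -> Bool
  unify Int ~ Bool
  FAIL: mismatch Int ~ Bool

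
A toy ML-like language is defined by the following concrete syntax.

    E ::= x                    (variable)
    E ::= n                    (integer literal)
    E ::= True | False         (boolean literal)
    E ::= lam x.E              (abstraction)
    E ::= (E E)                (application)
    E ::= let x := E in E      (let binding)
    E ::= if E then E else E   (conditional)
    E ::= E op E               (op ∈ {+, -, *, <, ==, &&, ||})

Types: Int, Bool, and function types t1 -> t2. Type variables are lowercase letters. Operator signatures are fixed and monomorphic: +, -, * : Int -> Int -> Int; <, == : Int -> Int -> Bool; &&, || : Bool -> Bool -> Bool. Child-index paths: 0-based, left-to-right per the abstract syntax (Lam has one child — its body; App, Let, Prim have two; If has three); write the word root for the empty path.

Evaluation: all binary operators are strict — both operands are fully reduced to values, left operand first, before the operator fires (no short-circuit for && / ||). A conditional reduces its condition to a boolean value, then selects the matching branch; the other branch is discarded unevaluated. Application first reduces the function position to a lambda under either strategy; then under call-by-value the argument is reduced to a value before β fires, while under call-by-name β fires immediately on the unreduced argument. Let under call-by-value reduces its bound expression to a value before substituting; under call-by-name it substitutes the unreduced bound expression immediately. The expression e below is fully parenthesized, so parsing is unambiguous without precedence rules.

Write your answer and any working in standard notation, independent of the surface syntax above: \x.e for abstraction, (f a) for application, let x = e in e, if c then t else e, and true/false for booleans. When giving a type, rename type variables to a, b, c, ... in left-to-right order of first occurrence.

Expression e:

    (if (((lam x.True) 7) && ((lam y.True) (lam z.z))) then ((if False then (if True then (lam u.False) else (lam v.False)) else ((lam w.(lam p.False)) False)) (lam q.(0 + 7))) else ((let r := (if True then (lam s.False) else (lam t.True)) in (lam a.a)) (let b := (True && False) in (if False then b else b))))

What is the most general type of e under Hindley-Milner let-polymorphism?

Answer: Bool

Trace:
\x._ : a -> Bool
  unify a -> Bool ~ Int -> b
  unify a ~ Int
  unify Bool ~ b
_ _ : Bool
  unify Bool ~ Bool
\y._ : c -> Bool
z : d
\z._ : d -> d
  unify c -> Bool ~ (d -> d) -> e
  unify c ~ d -> d
  unify Bool ~ e
_ _ : Bool
  unify Bool ~ Bool
  unify Bool ~ Bool
  unify Bool ~ Bool
  unify Bool ~ Bool
\u._ : f -> Bool
\v._ : g -> Bool
  unify f -> Bool ~ g -> Bool
  unify f ~ g
  unify Bool ~ Bool
\p._ : i -> Bool
\w._ : h -> i -> Bool
  unify h -> i -> Bool ~ Bool -> j
  unify h ~ Bool
  unify i -> Bool ~ j
_ _ : i -> Bool
  unify g -> Bool ~ i -> Bool
  unify g ~ i
  unify Bool ~ Bool
  unify Int ~ Int
  unify Int ~ Int
\q._ : k -> Int
  unify i -> Bool ~ (k -> Int) -> l
  unify i ~ k -> Int
  unify Bool ~ l
_ _ : Bool
  unify Bool ~ Bool
\s._ : m -> Bool
\t._ : n -> Bool
  unify m -> Bool ~ n -> Bool
  unify m ~ n
  unify Bool ~ Bool
let r : forall. n -> Bool
a : o
\a._ : o -> o
  unify Bool ~ Bool
  unify Bool ~ Bool
let b : Bool
  unify Bool ~ Bool
b : Bool
b : Bool
  unify Bool ~ Bool
  unify o -> o ~ Bool -> p
  unify o ~ Bool
  unify Bool ~ p
_ _ : Bool
  unify Bool ~ Bool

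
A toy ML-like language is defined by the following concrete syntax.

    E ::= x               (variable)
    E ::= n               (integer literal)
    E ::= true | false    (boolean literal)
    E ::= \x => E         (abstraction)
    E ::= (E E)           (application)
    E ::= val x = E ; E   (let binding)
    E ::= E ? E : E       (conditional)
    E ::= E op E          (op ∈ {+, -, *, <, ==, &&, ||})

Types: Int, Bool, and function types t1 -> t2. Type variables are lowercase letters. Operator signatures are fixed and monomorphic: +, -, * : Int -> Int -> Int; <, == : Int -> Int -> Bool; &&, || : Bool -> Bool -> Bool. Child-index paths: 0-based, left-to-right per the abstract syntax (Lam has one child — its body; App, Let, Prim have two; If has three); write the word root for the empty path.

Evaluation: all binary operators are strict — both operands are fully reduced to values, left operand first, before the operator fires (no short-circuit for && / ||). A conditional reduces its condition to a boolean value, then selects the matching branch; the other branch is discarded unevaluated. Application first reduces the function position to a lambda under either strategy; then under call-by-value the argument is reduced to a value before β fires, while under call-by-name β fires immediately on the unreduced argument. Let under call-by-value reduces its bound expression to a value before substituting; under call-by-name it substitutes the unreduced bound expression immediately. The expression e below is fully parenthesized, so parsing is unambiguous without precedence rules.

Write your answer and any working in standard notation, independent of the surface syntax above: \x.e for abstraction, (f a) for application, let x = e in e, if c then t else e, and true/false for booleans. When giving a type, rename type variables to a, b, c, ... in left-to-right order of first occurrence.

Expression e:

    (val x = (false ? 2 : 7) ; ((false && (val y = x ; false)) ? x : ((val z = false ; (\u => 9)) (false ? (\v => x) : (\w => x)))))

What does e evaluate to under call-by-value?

Answer: 9

Trace:
step 0: (let x = (if false then 2 else 7) in (if (false && (let y = x in false)) then x else ((let z = false in (\u.9)) (if false then (\v.x) else (\w.x)))))
step 1: [if@0] (let x = 7 in (if (false && (let y = x in false)) then x else ((let z = false in (\u.9)) (if false then (\v.x) else (\w.x)))))
step 2: [let@root] (if (false && (let y = 7 in false)) then 7 else ((let z = false in (\u.9)) (if false then (\v.7) else (\w.7))))
step 3: [let@0.1] (if (false && false) then 7 else ((let z = false in (\u.9)) (if false then (\v.7) else (\w.7))))
step 4: [delta@0] (if false then 7 else ((let z = false in (\u.9)) (if false then (\v.7) else (\w.7))))
step 5: [if@root] ((let z = false in (\u.9)) (if false then (\v.7) else (\w.7)))
step 6: [let@0] ((\u.9) (if false then (\v.7) else (\w.7)))
step 7: [if@1] ((\u.9) (\w.7))
step 8: [beta@root] 9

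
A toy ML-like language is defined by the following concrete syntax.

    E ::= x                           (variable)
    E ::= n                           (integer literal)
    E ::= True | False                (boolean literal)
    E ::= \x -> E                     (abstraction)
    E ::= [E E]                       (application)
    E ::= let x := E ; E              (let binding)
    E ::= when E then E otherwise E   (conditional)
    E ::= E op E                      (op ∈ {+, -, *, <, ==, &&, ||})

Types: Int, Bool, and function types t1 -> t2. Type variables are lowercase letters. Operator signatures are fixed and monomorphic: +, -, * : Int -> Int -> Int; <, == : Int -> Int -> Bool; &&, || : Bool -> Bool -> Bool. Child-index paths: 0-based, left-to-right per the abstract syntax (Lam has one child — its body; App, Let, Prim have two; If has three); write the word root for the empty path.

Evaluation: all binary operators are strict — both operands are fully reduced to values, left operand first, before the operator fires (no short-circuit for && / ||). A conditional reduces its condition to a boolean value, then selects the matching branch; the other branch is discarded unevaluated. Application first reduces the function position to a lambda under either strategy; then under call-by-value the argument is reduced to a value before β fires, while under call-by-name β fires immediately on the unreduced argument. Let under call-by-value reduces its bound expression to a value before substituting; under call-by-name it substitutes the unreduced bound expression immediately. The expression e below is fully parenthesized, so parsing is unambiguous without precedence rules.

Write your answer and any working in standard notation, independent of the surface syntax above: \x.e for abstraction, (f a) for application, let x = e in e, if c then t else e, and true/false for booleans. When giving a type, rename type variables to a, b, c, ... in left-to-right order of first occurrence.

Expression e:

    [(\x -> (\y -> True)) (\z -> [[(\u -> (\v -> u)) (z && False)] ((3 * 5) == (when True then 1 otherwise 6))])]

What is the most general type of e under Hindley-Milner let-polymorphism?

Working:
\y._ : b -> Bool
\x._ : a -> b -> Bool
u : d
\v._ : e -> d
\u._ : d -> e -> d
z : c
  unify c ~ Bool
  unify Bool ~ Bool
  unify d -> e -> d ~ Bool -> f
  unify d ~ Bool
  unify e -> Bool ~ f
_ _ : e -> Bool
  unify Int ~ Int
  unify Int ~ Int
  unify Int ~ Int
  unify Bool ~ Bool
  unify Int ~ Int
  unify Int ~ Int
  unify e -> Bool ~ Bool -> g
  unify e ~ Bool
  unify Bool ~ g
_ _ : Bool
\z._ : Bool -> Bool
  unify a -> b -> Bool ~ (Bool -> Bool) -> h
  unify a ~ Bool -> Bool
  unify b -> Bool ~ h
_ _ : b -> Bool

Answer: a -> Bool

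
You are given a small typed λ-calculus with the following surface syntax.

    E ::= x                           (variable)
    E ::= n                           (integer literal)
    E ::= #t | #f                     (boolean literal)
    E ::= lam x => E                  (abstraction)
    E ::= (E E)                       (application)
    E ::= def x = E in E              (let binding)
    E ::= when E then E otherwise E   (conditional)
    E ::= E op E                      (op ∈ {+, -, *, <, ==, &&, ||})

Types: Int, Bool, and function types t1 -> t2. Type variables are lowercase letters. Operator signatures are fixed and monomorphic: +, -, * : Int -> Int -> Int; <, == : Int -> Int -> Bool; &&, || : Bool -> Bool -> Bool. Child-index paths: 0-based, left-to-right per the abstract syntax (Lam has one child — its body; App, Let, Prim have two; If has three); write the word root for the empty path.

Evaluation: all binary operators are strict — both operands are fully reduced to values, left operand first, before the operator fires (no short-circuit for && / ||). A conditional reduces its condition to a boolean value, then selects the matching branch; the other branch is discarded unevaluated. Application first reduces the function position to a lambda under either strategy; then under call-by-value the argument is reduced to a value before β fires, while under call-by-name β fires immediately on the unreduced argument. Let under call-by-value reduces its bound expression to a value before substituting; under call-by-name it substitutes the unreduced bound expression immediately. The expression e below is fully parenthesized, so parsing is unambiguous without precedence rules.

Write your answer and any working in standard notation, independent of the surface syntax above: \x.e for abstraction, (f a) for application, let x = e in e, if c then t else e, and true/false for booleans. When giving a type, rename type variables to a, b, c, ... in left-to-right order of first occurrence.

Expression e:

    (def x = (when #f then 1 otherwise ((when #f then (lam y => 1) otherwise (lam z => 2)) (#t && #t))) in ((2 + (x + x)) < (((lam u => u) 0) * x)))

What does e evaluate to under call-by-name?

Answer: false

Working:
step 0: (let x = (if false then 1 else ((if false then (\y.1) else (\z.2)) (true && true))) in ((2 + (x + x)) < (((\u.u) 0) * x)))
step 1: [let@root] ((2 + ((if false then 1 else ((if false then (\y.1) else (\z.2)) (true && true))) + (if false then 1 else ((if false then (\y.1) else (\z.2)) (true && true))))) < (((\u.u) 0) * (if false then 1 else ((if false then (\y.1) else (\z.2)) (true && true)))))
step 2: [if@0.1.0] ((2 + (((if false then (\y.1) else (\z.2)) (true && true)) + (if false then 1 else ((if false then (\y.1) else (\z.2)) (true && true))))) < (((\u.u) 0) * (if false then 1 else ((if false then (\y.1) else (\z.2)) (true && true)))))
step 3: [if@0.1.0.0] ((2 + (((\z.2) (true && true)) + (if false then 1 else ((if false then (\y.1) else (\z.2)) (true && true))))) < (((\u.u) 0) * (if false then 1 else ((if false then (\y.1) else (\z.2)) (true && true)))))
step 4: [beta@0.1.0] ((2 + (2 + (if false then 1 else ((if false then (\y.1) else (\z.2)) (true && true))))) < (((\u.u) 0) * (if false then 1 else ((if false then (\y.1) else (\z.2)) (true && true)))))
step 5: [if@0.1.1] ((2 + (2 + ((if false then (\y.1) else (\z.2)) (true && true)))) < (((\u.u) 0) * (if false then 1 else ((if false then (\y.1) else (\z.2)) (true && true)))))
step 6: [if@0.1.1.0] ((2 + (2 + ((\z.2) (true && true)))) < (((\u.u) 0) * (if false then 1 else ((if false then (\y.1) else (\z.2)) (true && true)))))
step 7: [beta@0.1.1] ((2 + (2 + 2)) < (((\u.u) 0) * (if false then 1 else ((if false then (\y.1) else (\z.2)) (true && true)))))
step 8: [delta@0.1] ((2 + 4) < (((\u.u) 0) * (if false then 1 else ((if false then (\y.1) else (\z.2)) (true && true)))))
step 9: [delta@0] (6 < (((\u.u) 0) * (if false then 1 else ((if false then (\y.1) else (\z.2)) (true && true)))))
step 10: [beta@1.0] (6 < (0 * (if false then 1 else ((if false then (\y.1) else (\z.2)) (true && true)))))
step 11: [if@1.1] (6 < (0 * ((if false then (\y.1) else (\z.2)) (true && true))))
step 12: [if@1.1.0] (6 < (0 * ((\z.2) (true && true))))
step 13: [beta@1.1] (6 < (0 * 2))
step 14: [delta@1] (6 < 0)
step 15: [delta@root] false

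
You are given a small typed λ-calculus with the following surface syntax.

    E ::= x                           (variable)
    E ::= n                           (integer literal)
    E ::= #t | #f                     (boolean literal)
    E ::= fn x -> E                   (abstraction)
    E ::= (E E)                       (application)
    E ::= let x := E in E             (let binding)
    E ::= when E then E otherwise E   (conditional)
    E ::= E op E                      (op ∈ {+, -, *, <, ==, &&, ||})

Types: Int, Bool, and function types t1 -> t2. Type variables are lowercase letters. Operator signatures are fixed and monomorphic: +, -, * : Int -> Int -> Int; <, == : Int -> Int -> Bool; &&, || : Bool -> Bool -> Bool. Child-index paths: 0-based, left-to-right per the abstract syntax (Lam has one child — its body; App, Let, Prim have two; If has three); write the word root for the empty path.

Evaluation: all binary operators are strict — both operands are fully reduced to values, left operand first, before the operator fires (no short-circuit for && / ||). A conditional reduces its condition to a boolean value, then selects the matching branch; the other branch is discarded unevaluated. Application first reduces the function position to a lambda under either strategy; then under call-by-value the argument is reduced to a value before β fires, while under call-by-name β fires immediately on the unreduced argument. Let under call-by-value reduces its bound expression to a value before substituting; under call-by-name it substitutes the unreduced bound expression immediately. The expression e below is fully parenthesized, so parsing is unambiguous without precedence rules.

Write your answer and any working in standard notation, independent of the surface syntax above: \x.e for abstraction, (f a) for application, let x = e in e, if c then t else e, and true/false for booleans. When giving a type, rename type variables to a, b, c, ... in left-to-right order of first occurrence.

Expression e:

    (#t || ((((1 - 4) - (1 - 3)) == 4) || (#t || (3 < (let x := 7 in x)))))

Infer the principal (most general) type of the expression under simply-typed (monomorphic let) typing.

Trace:
  unify Bool ~ Bool
  unify Int ~ Int
  unify Int ~ Int
  unify Int ~ Int
  unify Int ~ Int
  unify Int ~ Int
  unify Int ~ Int
  unify Int ~ Int
  unify Int ~ Int
  unify Bool ~ Bool
  unify Bool ~ Bool
  unify Int ~ Int
let x : Int
x : Int
  unify Int ~ Int
  unify Bool ~ Bool
  unify Bool ~ Bool
  unify Bool ~ Bool

Answer: Bool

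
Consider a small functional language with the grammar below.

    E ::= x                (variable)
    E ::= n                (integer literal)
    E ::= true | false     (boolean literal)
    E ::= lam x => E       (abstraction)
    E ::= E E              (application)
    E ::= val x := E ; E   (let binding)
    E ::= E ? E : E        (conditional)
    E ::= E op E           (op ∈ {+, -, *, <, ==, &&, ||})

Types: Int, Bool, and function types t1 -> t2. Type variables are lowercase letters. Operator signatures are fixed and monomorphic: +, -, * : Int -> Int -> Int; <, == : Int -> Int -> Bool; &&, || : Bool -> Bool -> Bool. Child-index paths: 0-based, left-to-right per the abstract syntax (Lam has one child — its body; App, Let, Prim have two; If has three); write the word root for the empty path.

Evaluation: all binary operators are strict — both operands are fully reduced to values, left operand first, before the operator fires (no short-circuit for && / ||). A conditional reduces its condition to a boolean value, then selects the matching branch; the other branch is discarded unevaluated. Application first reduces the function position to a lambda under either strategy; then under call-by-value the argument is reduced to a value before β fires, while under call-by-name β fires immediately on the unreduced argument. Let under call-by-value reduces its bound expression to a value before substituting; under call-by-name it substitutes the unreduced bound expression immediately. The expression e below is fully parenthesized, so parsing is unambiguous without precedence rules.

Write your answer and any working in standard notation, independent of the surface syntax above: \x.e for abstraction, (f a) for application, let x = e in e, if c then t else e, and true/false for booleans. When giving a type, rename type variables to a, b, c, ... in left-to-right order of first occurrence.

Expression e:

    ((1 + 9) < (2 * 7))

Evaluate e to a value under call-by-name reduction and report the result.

Answer: true

Working:
step 0: ((1 + 9) < (2 * 7))
step 1: [delta@0] (10 < (2 * 7))
step 2: [delta@1] (10 < 14)
step 3: [delta@root] true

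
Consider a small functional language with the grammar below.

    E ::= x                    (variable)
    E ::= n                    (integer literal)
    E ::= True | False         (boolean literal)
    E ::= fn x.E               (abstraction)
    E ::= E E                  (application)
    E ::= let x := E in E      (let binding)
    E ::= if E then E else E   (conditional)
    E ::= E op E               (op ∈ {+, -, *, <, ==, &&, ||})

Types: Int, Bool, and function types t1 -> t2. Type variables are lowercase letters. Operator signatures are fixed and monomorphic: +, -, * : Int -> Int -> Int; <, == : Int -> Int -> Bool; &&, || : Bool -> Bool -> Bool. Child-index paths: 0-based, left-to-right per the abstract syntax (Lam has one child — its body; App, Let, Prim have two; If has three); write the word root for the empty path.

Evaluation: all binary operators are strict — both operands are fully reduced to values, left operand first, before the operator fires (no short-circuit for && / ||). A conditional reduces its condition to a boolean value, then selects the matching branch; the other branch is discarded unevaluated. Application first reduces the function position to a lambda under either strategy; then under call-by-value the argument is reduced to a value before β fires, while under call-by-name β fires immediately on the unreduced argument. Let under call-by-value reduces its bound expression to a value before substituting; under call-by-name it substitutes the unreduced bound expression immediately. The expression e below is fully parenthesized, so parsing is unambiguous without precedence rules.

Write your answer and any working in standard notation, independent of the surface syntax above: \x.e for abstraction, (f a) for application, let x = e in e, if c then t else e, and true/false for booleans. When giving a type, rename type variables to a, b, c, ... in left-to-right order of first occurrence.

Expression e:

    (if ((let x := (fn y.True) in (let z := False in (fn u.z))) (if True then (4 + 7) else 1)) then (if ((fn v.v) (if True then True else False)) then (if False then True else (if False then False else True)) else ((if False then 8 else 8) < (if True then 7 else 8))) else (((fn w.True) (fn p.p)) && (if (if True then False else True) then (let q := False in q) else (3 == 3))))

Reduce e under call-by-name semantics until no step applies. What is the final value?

Answer: true

Trace:
step 0: (if ((let x = (\y.true) in (let z = false in (\u.z))) (if true then (4 + 7) else 1)) then (if ((\v.v) (if true then true else false)) then (if false then true else (if false then false else true)) else ((if false then 8 else 8) < (if true then 7 else 8))) else (((\w.true) (\p.p)) && (if (if true then false else true) then (let q = false in q) else (3 == 3))))
step 1: [let@0.0] (if ((let z = false in (\u.z)) (if true then (4 + 7) else 1)) then (if ((\v.v) (if true then true else false)) then (if false then true else (if false then false else true)) else ((if false then 8 else 8) < (if true then 7 else 8))) else (((\w.true) (\p.p)) && (if (if true then false else true) then (let q = false in q) else (3 == 3))))
step 2: [let@0.0] (if ((\u.false) (if true then (4 + 7) else 1)) then (if ((\v.v) (if true then true else false)) then (if false then true else (if false then false else true)) else ((if false then 8 else 8) < (if true then 7 else 8))) else (((\w.true) (\p.p)) && (if (if true then false else true) then (let q = false in q) else (3 == 3))))
step 3: [beta@0] (if false then (if ((\v.v) (if true then true else false)) then (if false then true else (if false then false else true)) else ((if false then 8 else 8) < (if true then 7 else 8))) else (((\w.true) (\p.p)) && (if (if true then false else true) then (let q = false in q) else (3 == 3))))
step 4: [if@root] (((\w.true) (\p.p)) && (if (if true then false else true) then (let q = false in q) else (3 == 3)))
step 5: [beta@0] (true && (if (if true then false else true) then (let q = false in q) else (3 == 3)))
step 6: [if@1.0] (true && (if false then (let q = false in q) else (3 == 3)))
step 7: [if@1] (true && (3 == 3))
step 8: [delta@1] (true && true)
step 9: [delta@root] true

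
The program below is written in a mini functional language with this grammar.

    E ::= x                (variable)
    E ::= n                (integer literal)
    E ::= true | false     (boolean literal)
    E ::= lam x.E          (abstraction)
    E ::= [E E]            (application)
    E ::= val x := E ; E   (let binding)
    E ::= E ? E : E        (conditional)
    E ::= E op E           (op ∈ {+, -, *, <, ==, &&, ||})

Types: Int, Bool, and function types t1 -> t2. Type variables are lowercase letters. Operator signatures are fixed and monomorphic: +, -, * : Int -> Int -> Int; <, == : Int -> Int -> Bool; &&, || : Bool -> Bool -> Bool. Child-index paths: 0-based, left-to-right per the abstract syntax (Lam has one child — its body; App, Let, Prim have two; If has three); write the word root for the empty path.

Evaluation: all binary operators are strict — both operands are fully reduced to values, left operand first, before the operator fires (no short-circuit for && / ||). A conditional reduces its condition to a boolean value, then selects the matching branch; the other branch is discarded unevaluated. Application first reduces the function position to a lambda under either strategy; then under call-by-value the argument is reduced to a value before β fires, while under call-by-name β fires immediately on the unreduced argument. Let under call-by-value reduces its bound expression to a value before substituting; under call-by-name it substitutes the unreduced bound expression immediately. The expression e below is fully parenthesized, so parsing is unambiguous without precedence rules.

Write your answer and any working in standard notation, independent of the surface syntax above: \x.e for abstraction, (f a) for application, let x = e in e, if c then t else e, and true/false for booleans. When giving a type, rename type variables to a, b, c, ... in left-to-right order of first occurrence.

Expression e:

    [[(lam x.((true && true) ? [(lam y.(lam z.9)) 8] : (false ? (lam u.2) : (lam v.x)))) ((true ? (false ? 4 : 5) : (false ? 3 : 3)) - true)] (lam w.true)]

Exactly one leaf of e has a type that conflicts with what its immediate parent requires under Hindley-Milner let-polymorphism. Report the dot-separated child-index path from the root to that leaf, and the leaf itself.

Trace:
  unify Bool ~ Bool
  unify Bool ~ Bool
  unify Bool ~ Bool
\z._ : c -> Int
\y._ : b -> c -> Int
  unify b -> c -> Int ~ Int -> d
  unify b ~ Int
  unify c -> Int ~ d
_ _ : c -> Int
  unify Bool ~ Bool
\u._ : e -> Int
x : a
\v._ : f -> a
  unify e -> Int ~ f -> a
  unify e ~ f
  unify Int ~ a
  unify c -> Int ~ f -> Int
  unify c ~ f
  unify Int ~ Int
\x._ : Int -> f -> Int
  unify Bool ~ Bool
  unify Bool ~ Bool
  unify Int ~ Int
  unify Bool ~ Bool
  unify Int ~ Int
  unify Int ~ Int
  unify Int ~ Int
  unify Bool ~ Int
  FAIL: mismatch Bool ~ Int

Answer: 0.1.1 : true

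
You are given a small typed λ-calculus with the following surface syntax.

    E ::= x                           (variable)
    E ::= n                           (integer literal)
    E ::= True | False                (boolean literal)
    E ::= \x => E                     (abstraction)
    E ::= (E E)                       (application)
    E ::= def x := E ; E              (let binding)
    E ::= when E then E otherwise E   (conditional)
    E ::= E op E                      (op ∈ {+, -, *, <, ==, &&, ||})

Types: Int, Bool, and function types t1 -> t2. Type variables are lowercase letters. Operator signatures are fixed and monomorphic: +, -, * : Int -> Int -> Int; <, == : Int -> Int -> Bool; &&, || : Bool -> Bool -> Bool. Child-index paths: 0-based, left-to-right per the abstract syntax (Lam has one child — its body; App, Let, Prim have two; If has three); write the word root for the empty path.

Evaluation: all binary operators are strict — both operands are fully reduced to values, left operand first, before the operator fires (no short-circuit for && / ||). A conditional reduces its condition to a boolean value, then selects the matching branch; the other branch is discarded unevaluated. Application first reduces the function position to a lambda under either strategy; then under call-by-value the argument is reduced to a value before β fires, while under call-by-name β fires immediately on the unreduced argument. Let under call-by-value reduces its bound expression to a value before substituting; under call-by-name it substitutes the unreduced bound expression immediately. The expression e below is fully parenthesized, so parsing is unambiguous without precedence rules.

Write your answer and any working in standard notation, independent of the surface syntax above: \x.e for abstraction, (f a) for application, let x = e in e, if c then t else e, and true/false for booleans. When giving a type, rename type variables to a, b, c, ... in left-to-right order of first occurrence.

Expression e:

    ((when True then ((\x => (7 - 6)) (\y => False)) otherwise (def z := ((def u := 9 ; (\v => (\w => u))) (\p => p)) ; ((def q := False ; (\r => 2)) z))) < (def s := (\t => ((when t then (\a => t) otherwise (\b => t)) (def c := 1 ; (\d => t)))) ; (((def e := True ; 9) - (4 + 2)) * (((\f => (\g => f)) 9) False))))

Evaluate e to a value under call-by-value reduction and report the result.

Answer: true

Working:
step 0: ((if true then ((\x.(7 - 6)) (\y.false)) else (let z = ((let u = 9 in (\v.(\w.u))) (\p.p)) in ((let q = false in (\r.2)) z))) < (let s = (\t.((if t then (\a.t) else (\b.t)) (let c = 1 in (\d.t)))) in (((let e = true in 9) - (4 + 2)) * (((\f.(\g.f)) 9) false))))
step 1: [if@0] (((\x.(7 - 6)) (\y.false)) < (let s = (\t.((if t then (\a.t) else (\b.t)) (let c = 1 in (\d.t)))) in (((let e = true in 9) - (4 + 2)) * (((\f.(\g.f)) 9) false))))
step 2: [beta@0] ((7 - 6) < (let s = (\t.((if t then (\a.t) else (\b.t)) (let c = 1 in (\d.t)))) in (((let e = true in 9) - (4 + 2)) * (((\f.(\g.f)) 9) false))))
step 3: [delta@0] (1 < (let s = (\t.((if t then (\a.t) else (\b.t)) (let c = 1 in (\d.t)))) in (((let e = true in 9) - (4 + 2)) * (((\f.(\g.f)) 9) false))))
step 4: [let@1] (1 < (((let e = true in 9) - (4 + 2)) * (((\f.(\g.f)) 9) false)))
step 5: [let@1.0.0] (1 < ((9 - (4 + 2)) * (((\f.(\g.f)) 9) false)))
step 6: [delta@1.0.1] (1 < ((9 - 6) * (((\f.(\g.f)) 9) false)))
step 7: [delta@1.0] (1 < (3 * (((\f.(\g.f)) 9) false)))
step 8: [beta@1.1.0] (1 < (3 * ((\g.9) false)))
step 9: [beta@1.1] (1 < (3 * 9))
step 10: [delta@1] (1 < 27)
step 11: [delta@root] true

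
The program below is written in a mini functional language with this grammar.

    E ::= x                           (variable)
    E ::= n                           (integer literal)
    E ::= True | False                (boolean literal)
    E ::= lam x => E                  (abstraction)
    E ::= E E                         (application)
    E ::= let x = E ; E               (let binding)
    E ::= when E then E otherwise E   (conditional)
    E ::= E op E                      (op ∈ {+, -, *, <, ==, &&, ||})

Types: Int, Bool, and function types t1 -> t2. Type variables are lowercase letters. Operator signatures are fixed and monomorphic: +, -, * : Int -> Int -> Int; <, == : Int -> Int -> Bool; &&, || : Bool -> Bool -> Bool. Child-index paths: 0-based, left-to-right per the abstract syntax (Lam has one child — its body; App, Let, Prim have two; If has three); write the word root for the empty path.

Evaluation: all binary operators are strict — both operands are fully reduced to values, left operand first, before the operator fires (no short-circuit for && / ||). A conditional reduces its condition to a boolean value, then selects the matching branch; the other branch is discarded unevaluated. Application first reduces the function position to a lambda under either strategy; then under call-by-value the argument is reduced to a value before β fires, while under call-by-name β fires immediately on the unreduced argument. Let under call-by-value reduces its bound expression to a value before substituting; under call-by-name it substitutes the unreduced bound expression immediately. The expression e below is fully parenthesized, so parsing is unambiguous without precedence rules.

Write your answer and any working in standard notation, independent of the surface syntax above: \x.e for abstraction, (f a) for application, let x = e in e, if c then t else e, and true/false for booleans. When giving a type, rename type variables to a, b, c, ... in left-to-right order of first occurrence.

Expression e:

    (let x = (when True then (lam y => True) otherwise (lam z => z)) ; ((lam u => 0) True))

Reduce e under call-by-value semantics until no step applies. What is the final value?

Working:
step 0: (let x = (if true then (\y.true) else (\z.z)) in ((\u.0) true))
step 1: [if@0] (let x = (\y.true) in ((\u.0) true))
step 2: [let@root] ((\u.0) true)
step 3: [beta@root] 0

Answer: 0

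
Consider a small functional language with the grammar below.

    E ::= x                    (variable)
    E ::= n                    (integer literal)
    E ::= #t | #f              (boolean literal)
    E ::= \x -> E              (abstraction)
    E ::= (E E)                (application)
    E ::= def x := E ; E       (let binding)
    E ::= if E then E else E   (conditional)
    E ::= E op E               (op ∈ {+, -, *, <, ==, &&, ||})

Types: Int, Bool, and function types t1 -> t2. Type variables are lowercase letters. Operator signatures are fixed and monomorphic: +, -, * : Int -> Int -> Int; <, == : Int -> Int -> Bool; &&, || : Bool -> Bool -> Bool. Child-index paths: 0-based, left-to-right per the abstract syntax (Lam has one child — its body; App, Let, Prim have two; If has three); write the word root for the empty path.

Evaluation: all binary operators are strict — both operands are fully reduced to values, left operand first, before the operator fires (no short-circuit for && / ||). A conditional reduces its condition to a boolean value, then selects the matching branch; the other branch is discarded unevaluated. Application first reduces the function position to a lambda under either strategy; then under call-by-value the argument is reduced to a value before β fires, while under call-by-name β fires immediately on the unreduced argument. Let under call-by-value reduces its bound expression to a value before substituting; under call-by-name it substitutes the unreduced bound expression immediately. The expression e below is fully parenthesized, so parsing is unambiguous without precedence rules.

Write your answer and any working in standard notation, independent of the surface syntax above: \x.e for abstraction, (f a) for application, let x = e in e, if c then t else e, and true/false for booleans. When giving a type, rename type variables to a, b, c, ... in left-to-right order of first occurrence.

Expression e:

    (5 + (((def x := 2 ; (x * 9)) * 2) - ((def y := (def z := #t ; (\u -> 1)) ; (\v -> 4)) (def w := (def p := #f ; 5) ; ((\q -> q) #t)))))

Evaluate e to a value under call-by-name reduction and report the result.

Working:
step 0: (5 + (((let x = 2 in (x * 9)) * 2) - ((let y = (let z = true in (\u.1)) in (\v.4)) (let w = (let p = false in 5) in ((\q.q) true)))))
step 1: [let@1.0.0] (5 + (((2 * 9) * 2) - ((let y = (let z = true in (\u.1)) in (\v.4)) (let w = (let p = false in 5) in ((\q.q) true)))))
step 2: [delta@1.0.0] (5 + ((18 * 2) - ((let y = (let z = true in (\u.1)) in (\v.4)) (let w = (let p = false in 5) in ((\q.q) true)))))
step 3: [delta@1.0] (5 + (36 - ((let y = (let z = true in (\u.1)) in (\v.4)) (let w = (let p = false in 5) in ((\q.q) true)))))
step 4: [let@1.1.0] (5 + (36 - ((\v.4) (let w = (let p = false in 5) in ((\q.q) true)))))
step 5: [beta@1.1] (5 + (36 - 4))
step 6: [delta@1] (5 + 32)
step 7: [delta@root] 37

Answer: 37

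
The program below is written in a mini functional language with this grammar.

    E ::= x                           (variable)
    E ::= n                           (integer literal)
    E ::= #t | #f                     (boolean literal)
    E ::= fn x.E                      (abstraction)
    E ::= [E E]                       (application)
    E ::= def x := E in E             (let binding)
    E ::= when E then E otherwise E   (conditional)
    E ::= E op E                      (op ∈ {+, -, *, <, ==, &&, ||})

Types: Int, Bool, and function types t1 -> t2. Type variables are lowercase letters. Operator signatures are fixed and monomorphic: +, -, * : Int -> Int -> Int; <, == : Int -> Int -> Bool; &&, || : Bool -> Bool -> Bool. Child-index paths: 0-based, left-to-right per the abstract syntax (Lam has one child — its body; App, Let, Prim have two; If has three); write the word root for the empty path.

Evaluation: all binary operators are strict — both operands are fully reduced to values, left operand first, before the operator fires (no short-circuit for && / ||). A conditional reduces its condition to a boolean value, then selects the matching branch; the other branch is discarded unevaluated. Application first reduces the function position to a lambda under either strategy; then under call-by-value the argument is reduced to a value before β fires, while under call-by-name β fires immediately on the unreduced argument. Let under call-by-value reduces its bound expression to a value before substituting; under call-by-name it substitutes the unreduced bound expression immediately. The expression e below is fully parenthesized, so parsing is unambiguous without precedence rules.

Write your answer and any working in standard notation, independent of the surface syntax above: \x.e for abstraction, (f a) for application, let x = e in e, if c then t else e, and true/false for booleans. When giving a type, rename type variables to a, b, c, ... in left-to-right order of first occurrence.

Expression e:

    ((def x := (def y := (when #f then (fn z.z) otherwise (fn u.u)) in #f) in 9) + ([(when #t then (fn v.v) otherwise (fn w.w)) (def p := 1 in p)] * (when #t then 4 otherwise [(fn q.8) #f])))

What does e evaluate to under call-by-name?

Answer: 13

Working:
step 0: ((let x = (let y = (if false then (\z.z) else (\u.u)) in false) in 9) + (((if true then (\v.v) else (\w.w)) (let p = 1 in p)) * (if true then 4 else ((\q.8) false))))
step 1: [let@0] (9 + (((if true then (\v.v) else (\w.w)) (let p = 1 in p)) * (if true then 4 else ((\q.8) false))))
step 2: [if@1.0.0] (9 + (((\v.v) (let p = 1 in p)) * (if true then 4 else ((\q.8) false))))
step 3: [beta@1.0] (9 + ((let p = 1 in p) * (if true then 4 else ((\q.8) false))))
step 4: [let@1.0] (9 + (1 * (if true then 4 else ((\q.8) false))))
step 5: [if@1.1] (9 + (1 * 4))
step 6: [delta@1] (9 + 4)
step 7: [delta@root] 13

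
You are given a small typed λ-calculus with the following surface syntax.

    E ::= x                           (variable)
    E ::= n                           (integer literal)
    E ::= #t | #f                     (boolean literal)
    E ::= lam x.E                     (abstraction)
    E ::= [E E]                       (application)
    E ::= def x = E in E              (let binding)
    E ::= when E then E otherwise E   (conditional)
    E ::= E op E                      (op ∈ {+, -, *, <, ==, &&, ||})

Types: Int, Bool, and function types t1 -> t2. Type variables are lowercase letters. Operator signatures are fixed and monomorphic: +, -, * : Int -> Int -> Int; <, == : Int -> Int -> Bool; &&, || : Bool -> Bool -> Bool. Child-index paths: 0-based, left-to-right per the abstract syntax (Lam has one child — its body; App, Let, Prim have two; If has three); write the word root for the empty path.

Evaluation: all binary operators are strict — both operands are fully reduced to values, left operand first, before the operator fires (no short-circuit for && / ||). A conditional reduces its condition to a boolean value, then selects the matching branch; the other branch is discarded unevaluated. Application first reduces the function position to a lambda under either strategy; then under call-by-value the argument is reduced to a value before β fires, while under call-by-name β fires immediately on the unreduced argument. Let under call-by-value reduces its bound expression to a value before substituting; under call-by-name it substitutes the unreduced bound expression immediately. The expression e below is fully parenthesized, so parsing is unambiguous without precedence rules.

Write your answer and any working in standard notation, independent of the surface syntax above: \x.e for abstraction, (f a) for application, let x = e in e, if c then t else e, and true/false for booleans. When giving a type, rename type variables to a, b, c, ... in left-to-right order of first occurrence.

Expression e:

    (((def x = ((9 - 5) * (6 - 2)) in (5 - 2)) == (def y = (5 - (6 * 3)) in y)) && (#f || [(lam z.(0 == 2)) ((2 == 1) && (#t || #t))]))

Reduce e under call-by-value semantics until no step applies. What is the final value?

Derivation:
step 0: (((let x = ((9 - 5) * (6 - 2)) in (5 - 2)) == (let y = (5 - (6 * 3)) in y)) && (false || ((\z.(0 == 2)) ((2 == 1) && (true || true)))))
step 1: [delta@0.0.0.0] (((let x = (4 * (6 - 2)) in (5 - 2)) == (let y = (5 - (6 * 3)) in y)) && (false || ((\z.(0 == 2)) ((2 == 1) && (true || true)))))
step 2: [delta@0.0.0.1] (((let x = (4 * 4) in (5 - 2)) == (let y = (5 - (6 * 3)) in y)) && (false || ((\z.(0 == 2)) ((2 == 1) && (true || true)))))
step 3: [delta@0.0.0] (((let x = 16 in (5 - 2)) == (let y = (5 - (6 * 3)) in y)) && (false || ((\z.(0 == 2)) ((2 == 1) && (true || true)))))
step 4: [let@0.0] (((5 - 2) == (let y = (5 - (6 * 3)) in y)) && (false || ((\z.(0 == 2)) ((2 == 1) && (true || true)))))
step 5: [delta@0.0] ((3 == (let y = (5 - (6 * 3)) in y)) && (false || ((\z.(0 == 2)) ((2 == 1) && (true || true)))))
step 6: [delta@0.1.0.1] ((3 == (let y = (5 - 18) in y)) && (false || ((\z.(0 == 2)) ((2 == 1) && (true || true)))))
step 7: [delta@0.1.0] ((3 == (let y = -13 in y)) && (false || ((\z.(0 == 2)) ((2 == 1) && (true || true)))))
step 8: [let@0.1] ((3 == -13) && (false || ((\z.(0 == 2)) ((2 == 1) && (true || true)))))
step 9: [delta@0] (false && (false || ((\z.(0 == 2)) ((2 == 1) && (true || true)))))
step 10: [delta@1.1.1.0] (false && (false || ((\z.(0 == 2)) (false && (true || true)))))
step 11: [delta@1.1.1.1] (false && (false || ((\z.(0 == 2)) (false && true))))
step 12: [delta@1.1.1] (false && (false || ((\z.(0 == 2)) false)))
step 13: [beta@1.1] (false && (false || (0 == 2)))
step 14: [delta@1.1] (false && (false || false))
step 15: [delta@1] (false && false)
step 16: [delta@root] false

Answer: false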